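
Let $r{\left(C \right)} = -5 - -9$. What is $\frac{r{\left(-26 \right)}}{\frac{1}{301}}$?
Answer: $1204$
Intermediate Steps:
$r{\left(C \right)} = 4$ ($r{\left(C \right)} = -5 + 9 = 4$)
$\frac{r{\left(-26 \right)}}{\frac{1}{301}} = \frac{4}{\frac{1}{301}} = 4 \frac{1}{\frac{1}{301}} = 4 \cdot 301 = 1204$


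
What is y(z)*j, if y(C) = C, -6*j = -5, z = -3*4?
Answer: -10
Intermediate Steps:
z = -12
j = 5/6 (j = -1/6*(-5) = 5/6 ≈ 0.83333)
y(z)*j = -12*5/6 = -10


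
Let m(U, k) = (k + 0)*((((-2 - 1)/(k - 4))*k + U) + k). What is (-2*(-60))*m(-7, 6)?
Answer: -7200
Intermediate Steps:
m(U, k) = k*(U + k - 3*k/(-4 + k)) (m(U, k) = k*(((-3/(-4 + k))*k + U) + k) = k*((-3*k/(-4 + k) + U) + k) = k*((U - 3*k/(-4 + k)) + k) = k*(U + k - 3*k/(-4 + k)))
(-2*(-60))*m(-7, 6) = (-2*(-60))*(6*(6**2 - 7*6 - 4*(-7) - 7*6)/(-4 + 6)) = 120*(6*(36 - 42 + 28 - 42)/2) = 120*(6*(1/2)*(-20)) = 120*(-60) = -7200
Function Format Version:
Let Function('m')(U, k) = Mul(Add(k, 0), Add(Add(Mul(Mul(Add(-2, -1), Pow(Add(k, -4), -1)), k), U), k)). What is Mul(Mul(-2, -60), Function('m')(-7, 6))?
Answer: -7200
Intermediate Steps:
Function('m')(U, k) = Mul(k, Add(U, k, Mul(-3, k, Pow(Add(-4, k), -1)))) (Function('m')(U, k) = Mul(k, Add(Add(Mul(Mul(-3, Pow(Add(-4, k), -1)), k), U), k)) = Mul(k, Add(Add(Mul(-3, k, Pow(Add(-4, k), -1)), U), k)) = Mul(k, Add(Add(U, Mul(-3, k, Pow(Add(-4, k), -1))), k)) = Mul(k, Add(U, k, Mul(-3, k, Pow(Add(-4, k), -1)))))
Mul(Mul(-2, -60), Function('m')(-7, 6)) = Mul(Mul(-2, -60), Mul(6, Pow(Add(-4, 6), -1), Add(Pow(6, 2), Mul(-7, 6), Mul(-4, -7), Mul(-7, 6)))) = Mul(120, Mul(6, Pow(2, -1), Add(36, -42, 28, -42))) = Mul(120, Mul(6, Rational(1, 2), -20)) = Mul(120, -60) = -7200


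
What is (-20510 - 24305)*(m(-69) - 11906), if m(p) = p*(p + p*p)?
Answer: 15042334010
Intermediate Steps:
m(p) = p*(p + p**2)
(-20510 - 24305)*(m(-69) - 11906) = (-20510 - 24305)*((-69)**2*(1 - 69) - 11906) = -44815*(4761*(-68) - 11906) = -44815*(-323748 - 11906) = -44815*(-335654) = 15042334010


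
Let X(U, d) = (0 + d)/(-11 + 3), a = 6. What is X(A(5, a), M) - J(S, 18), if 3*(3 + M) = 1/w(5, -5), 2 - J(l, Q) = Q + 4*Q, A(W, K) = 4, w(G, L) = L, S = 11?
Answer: 5303/60 ≈ 88.383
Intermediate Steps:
J(l, Q) = 2 - 5*Q (J(l, Q) = 2 - (Q + 4*Q) = 2 - 5*Q)
M = -46/15 (M = -3 + (1/3)/(-5) = -3 + (1/3)*(-1/5) = -3 - 1/15 = -46/15 ≈ -3.0667)
X(U, d) = -d/8 (X(U, d) = d/(-8) = d*(-1/8) = -d/8)
X(A(5, a), M) - J(S, 18) = -1/8*(-46/15) - (2 - 5*18) = 23/60 - (2 - 90) = 23/60 - 1*(-88) = 23/60 + 88 = 5303/60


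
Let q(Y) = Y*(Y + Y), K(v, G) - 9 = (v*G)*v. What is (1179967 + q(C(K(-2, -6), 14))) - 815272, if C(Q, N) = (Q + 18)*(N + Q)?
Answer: 364713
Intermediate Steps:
K(v, G) = 9 + G*v² (K(v, G) = 9 + (v*G)*v = 9 + (G*v)*v = 9 + G*v²)
C(Q, N) = (18 + Q)*(N + Q)
q(Y) = 2*Y² (q(Y) = Y*(2*Y) = 2*Y²)
(1179967 + q(C(K(-2, -6), 14))) - 815272 = (1179967 + 2*((9 - 6*(-2)²)² + 18*14 + 18*(9 - 6*(-2)²) + 14*(9 - 6*(-2)²))²) - 815272 = (1179967 + 2*((9 - 6*4)² + 252 + 18*(9 - 6*4) + 14*(9 - 6*4))²) - 815272 = (1179967 + 2*((9 - 24)² + 252 + 18*(9 - 24) + 14*(9 - 24))²) - 815272 = (1179967 + 2*((-15)² + 252 + 18*(-15) + 14*(-15))²) - 815272 = (1179967 + 2*(225 + 252 - 270 - 210)²) - 815272 = (1179967 + 2*(-3)²) - 815272 = (1179967 + 2*9) - 815272 = (1179967 + 18) - 815272 = 1179985 - 815272 = 364713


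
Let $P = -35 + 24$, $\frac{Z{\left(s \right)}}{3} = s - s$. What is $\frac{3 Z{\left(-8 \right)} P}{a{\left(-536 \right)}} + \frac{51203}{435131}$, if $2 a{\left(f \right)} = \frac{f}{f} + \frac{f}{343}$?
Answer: $\frac{51203}{435131} \approx 0.11767$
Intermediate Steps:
$Z{\left(s \right)} = 0$ ($Z{\left(s \right)} = 3 \left(s - s\right) = 3 \cdot 0 = 0$)
$P = -11$
$a{\left(f \right)} = \frac{1}{2} + \frac{f}{686}$ ($a{\left(f \right)} = \frac{\frac{f}{f} + \frac{f}{343}}{2} = \frac{1 + f \frac{1}{343}}{2} = \frac{1 + \frac{f}{343}}{2} = \frac{1}{2} + \frac{f}{686}$)
$\frac{3 Z{\left(-8 \right)} P}{a{\left(-536 \right)}} + \frac{51203}{435131} = \frac{3 \cdot 0 \left(-11\right)}{\frac{1}{2} + \frac{1}{686} \left(-536\right)} + \frac{51203}{435131} = \frac{0 \left(-11\right)}{\frac{1}{2} - \frac{268}{343}} + 51203 \cdot \frac{1}{435131} = \frac{0}{- \frac{193}{686}} + \frac{51203}{435131} = 0 \left(- \frac{686}{193}\right) + \frac{51203}{435131} = 0 + \frac{51203}{435131} = \frac{51203}{435131}$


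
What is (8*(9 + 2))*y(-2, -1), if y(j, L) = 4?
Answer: 352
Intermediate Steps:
(8*(9 + 2))*y(-2, -1) = (8*(9 + 2))*4 = (8*11)*4 = 88*4 = 352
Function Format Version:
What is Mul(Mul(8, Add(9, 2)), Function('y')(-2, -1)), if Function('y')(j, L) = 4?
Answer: 352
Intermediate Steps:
Mul(Mul(8, Add(9, 2)), Function('y')(-2, -1)) = Mul(Mul(8, Add(9, 2)), 4) = Mul(Mul(8, 11), 4) = Mul(88, 4) = 352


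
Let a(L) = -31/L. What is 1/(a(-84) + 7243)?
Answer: 84/608443 ≈ 0.00013806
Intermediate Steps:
1/(a(-84) + 7243) = 1/(-31/(-84) + 7243) = 1/(-31*(-1/84) + 7243) = 1/(31/84 + 7243) = 1/(608443/84) = 84/608443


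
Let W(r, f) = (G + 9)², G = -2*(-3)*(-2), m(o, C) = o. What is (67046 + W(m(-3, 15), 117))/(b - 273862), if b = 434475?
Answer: 67055/160613 ≈ 0.41749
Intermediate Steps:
G = -12 (G = 6*(-2) = -12)
W(r, f) = 9 (W(r, f) = (-12 + 9)² = (-3)² = 9)
(67046 + W(m(-3, 15), 117))/(b - 273862) = (67046 + 9)/(434475 - 273862) = 67055/160613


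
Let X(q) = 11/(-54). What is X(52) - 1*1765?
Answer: -95321/54 ≈ -1765.2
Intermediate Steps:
X(q) = -11/54 (X(q) = 11*(-1/54) = -11/54)
X(52) - 1*1765 = -11/54 - 1*1765 = -11/54 - 1765 = -95321/54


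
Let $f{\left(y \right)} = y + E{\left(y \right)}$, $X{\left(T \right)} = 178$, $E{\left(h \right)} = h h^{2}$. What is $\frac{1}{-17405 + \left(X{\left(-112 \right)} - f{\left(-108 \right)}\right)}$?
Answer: $\frac{1}{1242593} \approx 8.0477 \cdot 10^{-7}$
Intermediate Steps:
$E{\left(h \right)} = h^{3}$
$f{\left(y \right)} = y + y^{3}$
$\frac{1}{-17405 + \left(X{\left(-112 \right)} - f{\left(-108 \right)}\right)} = \frac{1}{-17405 + \left(178 - \left(-108 + \left(-108\right)^{3}\right)\right)} = \frac{1}{-17405 + \left(178 - \left(-108 - 1259712\right)\right)} = \frac{1}{-17405 + \left(178 - -1259820\right)} = \frac{1}{-17405 + \left(178 + 1259820\right)} = \frac{1}{-17405 + 1259998} = \frac{1}{1242593}$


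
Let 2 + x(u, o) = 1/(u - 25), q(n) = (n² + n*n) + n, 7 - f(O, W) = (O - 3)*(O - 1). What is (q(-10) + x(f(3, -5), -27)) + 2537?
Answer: 49049/18 ≈ 2724.9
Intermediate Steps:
f(O, W) = 7 - (-1 + O)*(-3 + O) (f(O, W) = 7 - (O - 3)*(O - 1) = 7 - (-3 + O)*(-1 + O) = 7 - (-1 + O)*(-3 + O))
q(n) = n + 2*n² (q(n) = (n² + n²) + n = 2*n² + n = n + 2*n²)
x(u, o) = -2 + 1/(-25 + u) (x(u, o) = -2 + 1/(u - 25) = -2 + 1/(-25 + u))
(q(-10) + x(f(3, -5), -27)) + 2537 = (-10*(1 + 2*(-10)) + (51 - 2*(4 - 1*3² + 4*3))/(-25 + (4 - 1*3² + 4*3))) + 2537 = (-10*(1 - 20) + (51 - 2*(4 - 1*9 + 12))/(-25 + (4 - 1*9 + 12))) + 2537 = (-10*(-19) + (51 - 2*(4 - 9 + 12))/(-25 + (4 - 9 + 12))) + 2537 = (190 + (51 - 2*7)/(-25 + 7)) + 2537 = (190 + (51 - 14)/(-18)) + 2537 = (190 - 1/18*37) + 2537 = (190 - 37/18) + 2537 = 3383/18 + 2537 = 49049/18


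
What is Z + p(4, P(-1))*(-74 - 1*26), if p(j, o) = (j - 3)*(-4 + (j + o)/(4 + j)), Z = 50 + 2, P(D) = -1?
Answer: 829/2 ≈ 414.50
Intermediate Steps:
Z = 52
p(j, o) = (-4 + (j + o)/(4 + j))*(-3 + j) (p(j, o) = (-3 + j)*(-4 + (j + o)/(4 + j)) = (-4 + (j + o)/(4 + j))*(-3 + j))
Z + p(4, P(-1))*(-74 - 1*26) = 52 + ((48 - 7*4 - 3*(-1) - 3*4² + 4*(-1))/(4 + 4))*(-74 - 1*26) = 52 + ((48 - 28 + 3 - 3*16 - 4)/8)*(-74 - 26) = 52 + ((48 - 28 + 3 - 48 - 4)/8)*(-100) = 52 + ((⅛)*(-29))*(-100) = 52 - 29/8*(-100) = 52 + 725/2 = 829/2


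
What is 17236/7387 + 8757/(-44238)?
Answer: 232599403/108928702 ≈ 2.1353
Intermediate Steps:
17236/7387 + 8757/(-44238) = 17236*(1/7387) + 8757*(-1/44238) = 17236/7387 - 2919/14746 = 232599403/108928702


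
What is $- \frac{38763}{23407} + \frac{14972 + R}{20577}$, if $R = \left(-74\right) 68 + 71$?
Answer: $- \frac{187766258}{160548613} \approx -1.1695$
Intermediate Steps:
$R = -4961$ ($R = -5032 + 71 = -4961$)
$- \frac{38763}{23407} + \frac{14972 + R}{20577} = - \frac{38763}{23407} + \frac{14972 - 4961}{20577} = \left(-38763\right) \frac{1}{23407} + 10011 \cdot \frac{1}{20577} = - \frac{38763}{23407} + \frac{3337}{6859} = - \frac{187766258}{160548613}$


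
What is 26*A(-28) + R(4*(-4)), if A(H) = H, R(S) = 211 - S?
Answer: -501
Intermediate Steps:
26*A(-28) + R(4*(-4)) = 26*(-28) + (211 - 4*(-4)) = -728 + (211 - 1*(-16)) = -728 + (211 + 16) = -728 + 227 = -501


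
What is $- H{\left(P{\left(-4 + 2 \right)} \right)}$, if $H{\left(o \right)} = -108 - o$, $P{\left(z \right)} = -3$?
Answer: $105$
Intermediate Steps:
$- H{\left(P{\left(-4 + 2 \right)} \right)} = - (-108 - -3) = - (-108 + 3) = \left(-1\right) \left(-105\right) = 105$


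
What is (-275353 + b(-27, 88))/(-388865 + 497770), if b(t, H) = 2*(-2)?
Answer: -275357/108905 ≈ -2.5284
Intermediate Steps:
b(t, H) = -4
(-275353 + b(-27, 88))/(-388865 + 497770) = (-275353 - 4)/(-388865 + 497770) = -275357/108905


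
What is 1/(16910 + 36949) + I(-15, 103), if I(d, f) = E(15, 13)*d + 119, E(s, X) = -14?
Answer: 17719612/53859 ≈ 329.00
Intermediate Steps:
I(d, f) = 119 - 14*d (I(d, f) = -14*d + 119 = 119 - 14*d)
1/(16910 + 36949) + I(-15, 103) = 1/(16910 + 36949) + (119 - 14*(-15)) = 1/53859 + (119 + 210) = 1/53859 + 329 = 17719612/53859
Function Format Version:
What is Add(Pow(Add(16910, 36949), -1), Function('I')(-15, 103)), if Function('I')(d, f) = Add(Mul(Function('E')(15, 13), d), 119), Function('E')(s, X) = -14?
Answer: Rational(17719612, 53859) ≈ 329.00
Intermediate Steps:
Function('I')(d, f) = Add(119, Mul(-14, d)) (Function('I')(d, f) = Add(Mul(-14, d), 119) = Add(119, Mul(-14, d)))
Add(Pow(Add(16910, 36949), -1), Function('I')(-15, 103)) = Add(Pow(Add(16910, 36949), -1), Add(119, Mul(-14, -15))) = Add(Pow(53859, -1), Add(119, 210)) = Add(Rational(1, 53859), 329) = Rational(17719612, 53859)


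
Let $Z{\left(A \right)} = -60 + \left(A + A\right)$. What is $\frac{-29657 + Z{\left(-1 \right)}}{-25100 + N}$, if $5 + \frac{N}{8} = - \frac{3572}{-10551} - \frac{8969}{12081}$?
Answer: $\frac{420908978521}{356102548004} \approx 1.182$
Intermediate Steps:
$Z{\left(A \right)} = -60 + 2 A$
$N = - \frac{612277104}{14162959}$ ($N = -40 + 8 \left(- \frac{3572}{-10551} - \frac{8969}{12081}\right) = -40 + 8 \left(\left(-3572\right) \left(- \frac{1}{10551}\right) - \frac{8969}{12081}\right) = -40 + 8 \left(\frac{3572}{10551} - \frac{8969}{12081}\right) = -40 + 8 \left(- \frac{5719843}{14162959}\right) = -40 - \frac{45758744}{14162959} = - \frac{612277104}{14162959} \approx -43.231$)
$\frac{-29657 + Z{\left(-1 \right)}}{-25100 + N} = \frac{-29657 + \left(-60 + 2 \left(-1\right)\right)}{-25100 - \frac{612277104}{14162959}} = \frac{-29657 - 62}{- \frac{356102548004}{14162959}} = \left(-29657 - 62\right) \left(- \frac{14162959}{356102548004}\right) = \left(-29719\right) \left(- \frac{14162959}{356102548004}\right) = \frac{420908978521}{356102548004}$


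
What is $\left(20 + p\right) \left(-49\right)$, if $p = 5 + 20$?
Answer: $-2205$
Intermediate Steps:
$p = 25$
$\left(20 + p\right) \left(-49\right) = \left(20 + 25\right) \left(-49\right) = 45 \left(-49\right) = -2205$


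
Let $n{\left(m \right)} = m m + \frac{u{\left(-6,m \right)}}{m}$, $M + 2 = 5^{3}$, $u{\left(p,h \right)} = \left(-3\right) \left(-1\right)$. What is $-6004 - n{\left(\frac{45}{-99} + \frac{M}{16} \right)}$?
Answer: $- \frac{238831706537}{39432448} \approx -6056.7$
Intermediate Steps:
$u{\left(p,h \right)} = 3$
$M = 123$ ($M = -2 + 5^{3} = -2 + 125 = 123$)
$n{\left(m \right)} = m^{2} + \frac{3}{m}$ ($n{\left(m \right)} = m m + \frac{3}{m} = m^{2} + \frac{3}{m}$)
$-6004 - n{\left(\frac{45}{-99} + \frac{M}{16} \right)} = -6004 - \frac{3 + \left(\frac{45}{-99} + \frac{123}{16}\right)^{3}}{\frac{45}{-99} + \frac{123}{16}} = -6004 - \frac{3 + \left(45 \left(- \frac{1}{99}\right) + 123 \cdot \frac{1}{16}\right)^{3}}{45 \left(- \frac{1}{99}\right) + 123 \cdot \frac{1}{16}} = -6004 - \frac{3 + \left(- \frac{5}{11} + \frac{123}{16}\right)^{3}}{- \frac{5}{11} + \frac{123}{16}} = -6004 - \frac{3 + \left(\frac{1273}{176}\right)^{3}}{\frac{1273}{176}} = -6004 - \frac{176 \left(3 + \frac{2062933417}{5451776}\right)}{1273} = -6004 - \frac{176}{1273} \cdot \frac{2079288745}{5451776} = -6004 - \frac{2079288745}{39432448} = - \frac{238831706537}{39432448}$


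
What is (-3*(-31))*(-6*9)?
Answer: -5022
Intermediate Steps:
(-3*(-31))*(-6*9) = 93*(-54) = -5022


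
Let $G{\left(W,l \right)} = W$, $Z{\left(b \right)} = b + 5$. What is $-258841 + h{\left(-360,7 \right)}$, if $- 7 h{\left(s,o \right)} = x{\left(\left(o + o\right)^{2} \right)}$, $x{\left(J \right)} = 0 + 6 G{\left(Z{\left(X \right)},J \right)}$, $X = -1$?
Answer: $- \frac{1811911}{7} \approx -2.5884 \cdot 10^{5}$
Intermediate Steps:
$Z{\left(b \right)} = 5 + b$
$x{\left(J \right)} = 24$ ($x{\left(J \right)} = 0 + 6 \left(5 - 1\right) = 0 + 6 \cdot 4 = 0 + 24 = 24$)
$h{\left(s,o \right)} = - \frac{24}{7}$ ($h{\left(s,o \right)} = \left(- \frac{1}{7}\right) 24 = - \frac{24}{7}$)
$-258841 + h{\left(-360,7 \right)} = -258841 - \frac{24}{7} = - \frac{1811911}{7}$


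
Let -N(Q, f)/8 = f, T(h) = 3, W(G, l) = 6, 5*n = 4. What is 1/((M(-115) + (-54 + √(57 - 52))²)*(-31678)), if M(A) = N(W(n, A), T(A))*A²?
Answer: 314479/3132858631307038 - 54*√5/1566429315653519 ≈ 1.0030e-10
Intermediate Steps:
n = ⅘ (n = (⅕)*4 = ⅘ ≈ 0.80000)
N(Q, f) = -8*f
M(A) = -24*A² (M(A) = (-8*3)*A² = -24*A²)
1/((M(-115) + (-54 + √(57 - 52))²)*(-31678)) = 1/((-24*(-115)² + (-54 + √(57 - 52))²)*(-31678)) = -1/31678/(-24*13225 + (-54 + √5)²) = -1/31678/(-317400 + (-54 + √5)²) = -1/(31678*(-317400 + (-54 + √5)²))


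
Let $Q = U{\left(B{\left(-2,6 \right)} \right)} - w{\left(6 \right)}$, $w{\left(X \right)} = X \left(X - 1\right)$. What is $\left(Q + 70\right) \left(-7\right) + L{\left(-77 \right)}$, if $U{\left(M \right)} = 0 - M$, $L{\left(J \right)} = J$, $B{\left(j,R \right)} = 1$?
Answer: $-350$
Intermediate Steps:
$w{\left(X \right)} = X \left(-1 + X\right)$
$U{\left(M \right)} = - M$
$Q = -31$ ($Q = \left(-1\right) 1 - 6 \left(-1 + 6\right) = -1 - 6 \cdot 5 = -1 - 30 = -31$)
$\left(Q + 70\right) \left(-7\right) + L{\left(-77 \right)} = \left(-31 + 70\right) \left(-7\right) - 77 = 39 \left(-7\right) - 77 = -273 - 77 = -350$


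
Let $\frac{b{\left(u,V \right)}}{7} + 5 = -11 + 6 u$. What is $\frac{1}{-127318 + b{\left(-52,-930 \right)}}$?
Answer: $- \frac{1}{129614} \approx -7.7152 \cdot 10^{-6}$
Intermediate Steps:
$b{\left(u,V \right)} = -112 + 42 u$ ($b{\left(u,V \right)} = -35 + 7 \left(-11 + 6 u\right) = -35 + \left(-77 + 42 u\right) = -112 + 42 u$)
$\frac{1}{-127318 + b{\left(-52,-930 \right)}} = \frac{1}{-127318 + \left(-112 + 42 \left(-52\right)\right)} = \frac{1}{-127318 - 2296} = \frac{1}{-129614} = - \frac{1}{129614}$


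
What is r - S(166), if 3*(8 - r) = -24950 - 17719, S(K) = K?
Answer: 14065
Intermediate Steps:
r = 14231 (r = 8 - (-24950 - 17719)/3 = 8 - 1/3*(-42669) = 8 + 14223 = 14231)
r - S(166) = 14231 - 1*166 = 14231 - 166 = 14065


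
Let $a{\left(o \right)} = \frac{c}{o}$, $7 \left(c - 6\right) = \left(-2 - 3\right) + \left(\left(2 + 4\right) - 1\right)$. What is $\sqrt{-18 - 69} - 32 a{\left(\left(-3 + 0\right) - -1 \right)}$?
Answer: $96 + i \sqrt{87} \approx 96.0 + 9.3274 i$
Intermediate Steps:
$c = 6$ ($c = 6 + \frac{\left(-2 - 3\right) + \left(\left(2 + 4\right) - 1\right)}{7} = 6 + \frac{-5 + \left(6 - 1\right)}{7} = 6 + \frac{-5 + 5}{7} = 6 + \frac{1}{7} \cdot 0 = 6 + 0 = 6$)
$a{\left(o \right)} = \frac{6}{o}$
$\sqrt{-18 - 69} - 32 a{\left(\left(-3 + 0\right) - -1 \right)} = \sqrt{-18 - 69} - 32 \frac{6}{\left(-3 + 0\right) - -1} = \sqrt{-87} - 32 \frac{6}{-3 + 1} = i \sqrt{87} - 32 \frac{6}{-2} = i \sqrt{87} - 32 \cdot 6 \left(- \frac{1}{2}\right) = i \sqrt{87} - -96 = i \sqrt{87} + 96 = 96 + i \sqrt{87}$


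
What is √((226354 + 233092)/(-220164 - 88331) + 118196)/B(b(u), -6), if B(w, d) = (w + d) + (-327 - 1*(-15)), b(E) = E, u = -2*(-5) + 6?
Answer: -√11248472892501130/93165490 ≈ -1.1384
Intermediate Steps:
u = 16 (u = 10 + 6 = 16)
B(w, d) = -312 + d + w (B(w, d) = (d + w) + (-327 + 15) = (d + w) - 312 = -312 + d + w)
√((226354 + 233092)/(-220164 - 88331) + 118196)/B(b(u), -6) = √((226354 + 233092)/(-220164 - 88331) + 118196)/(-312 - 6 + 16) = √(459446/(-308495) + 118196)/(-302) = √(459446*(-1/308495) + 118196)*(-1/302) = √(-459446/308495 + 118196)*(-1/302) = √(36462415574/308495)*(-1/302) = (√11248472892501130/308495)*(-1/302) = -√11248472892501130/93165490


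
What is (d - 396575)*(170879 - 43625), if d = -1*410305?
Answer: -102678707520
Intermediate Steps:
d = -410305
(d - 396575)*(170879 - 43625) = (-410305 - 396575)*(170879 - 43625) = -806880*127254 = -102678707520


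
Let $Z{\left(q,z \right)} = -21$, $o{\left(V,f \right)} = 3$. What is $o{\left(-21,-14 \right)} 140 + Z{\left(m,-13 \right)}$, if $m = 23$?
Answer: $399$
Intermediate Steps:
$o{\left(-21,-14 \right)} 140 + Z{\left(m,-13 \right)} = 3 \cdot 140 - 21 = 420 - 21 = 399$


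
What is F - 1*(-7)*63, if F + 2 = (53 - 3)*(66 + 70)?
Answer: 7239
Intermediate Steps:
F = 6798 (F = -2 + (53 - 3)*(66 + 70) = -2 + 50*136 = -2 + 6800 = 6798)
F - 1*(-7)*63 = 6798 - 1*(-7)*63 = 6798 + 7*63 = 6798 + 441 = 7239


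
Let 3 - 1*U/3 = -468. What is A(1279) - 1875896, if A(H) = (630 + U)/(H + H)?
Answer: -4798539925/2558 ≈ -1.8759e+6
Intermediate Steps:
U = 1413 (U = 9 - 3*(-468) = 9 + 1404 = 1413)
A(H) = 2043/(2*H) (A(H) = (630 + 1413)/(H + H) = 2043/((2*H)) = 2043*(1/(2*H)) = 2043/(2*H))
A(1279) - 1875896 = (2043/2)/1279 - 1875896 = (2043/2)*(1/1279) - 1875896 = 2043/2558 - 1875896 = -4798539925/2558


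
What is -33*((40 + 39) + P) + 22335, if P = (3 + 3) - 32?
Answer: 20586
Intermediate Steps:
P = -26 (P = 6 - 32 = -26)
-33*((40 + 39) + P) + 22335 = -33*((40 + 39) - 26) + 22335 = -33*(79 - 26) + 22335 = -33*53 + 22335 = -1749 + 22335 = 20586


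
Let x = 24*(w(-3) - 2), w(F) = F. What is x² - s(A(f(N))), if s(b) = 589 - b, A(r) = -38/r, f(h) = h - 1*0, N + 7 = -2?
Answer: 124337/9 ≈ 13815.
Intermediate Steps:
N = -9 (N = -7 - 2 = -9)
f(h) = h (f(h) = h + 0 = h)
x = -120 (x = 24*(-3 - 2) = 24*(-5) = -120)
x² - s(A(f(N))) = (-120)² - (589 - (-38)/(-9)) = 14400 - (589 - (-38)*(-1)/9) = 14400 - (589 - 1*38/9) = 14400 - (589 - 38/9) = 14400 - 1*5263/9 = 14400 - 5263/9 = 124337/9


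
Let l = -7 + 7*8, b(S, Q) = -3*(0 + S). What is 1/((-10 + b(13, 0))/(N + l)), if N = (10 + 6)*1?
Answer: -65/49 ≈ -1.3265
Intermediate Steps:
b(S, Q) = -3*S
N = 16 (N = 16*1 = 16)
l = 49 (l = -7 + 56 = 49)
1/((-10 + b(13, 0))/(N + l)) = 1/((-10 - 3*13)/(16 + 49)) = 1/((-10 - 39)/65) = 1/(-49*1/65) = 1/(-49/65) = -65/49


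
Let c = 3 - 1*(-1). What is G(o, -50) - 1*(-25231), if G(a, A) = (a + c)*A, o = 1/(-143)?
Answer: 3579483/143 ≈ 25031.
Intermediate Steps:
c = 4 (c = 3 + 1 = 4)
o = -1/143 ≈ -0.0069930
G(a, A) = A*(4 + a) (G(a, A) = (a + 4)*A = (4 + a)*A = A*(4 + a))
G(o, -50) - 1*(-25231) = -50*(4 - 1/143) - 1*(-25231) = -50*571/143 + 25231 = -28550/143 + 25231 = 3579483/143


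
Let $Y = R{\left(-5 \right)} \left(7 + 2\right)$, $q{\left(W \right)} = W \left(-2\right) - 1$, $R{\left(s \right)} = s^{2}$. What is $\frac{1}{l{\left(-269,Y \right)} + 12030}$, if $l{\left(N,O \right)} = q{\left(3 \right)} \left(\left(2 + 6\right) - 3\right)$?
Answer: $\frac{1}{11995} \approx 8.3368 \cdot 10^{-5}$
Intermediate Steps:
$q{\left(W \right)} = -1 - 2 W$ ($q{\left(W \right)} = - 2 W - 1 = -1 - 2 W$)
$Y = 225$ ($Y = \left(-5\right)^{2} \left(7 + 2\right) = 25 \cdot 9 = 225$)
$l{\left(N,O \right)} = -35$ ($l{\left(N,O \right)} = \left(-1 - 6\right) \left(\left(2 + 6\right) - 3\right) = \left(-1 - 6\right) \left(8 - 3\right) = \left(-7\right) 5 = -35$)
$\frac{1}{l{\left(-269,Y \right)} + 12030} = \frac{1}{-35 + 12030} = \frac{1}{11995}$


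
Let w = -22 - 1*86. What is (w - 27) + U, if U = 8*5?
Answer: -95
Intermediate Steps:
w = -108 (w = -22 - 86 = -108)
U = 40
(w - 27) + U = (-108 - 27) + 40 = -135 + 40 = -95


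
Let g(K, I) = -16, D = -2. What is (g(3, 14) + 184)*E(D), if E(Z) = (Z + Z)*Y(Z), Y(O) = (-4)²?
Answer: -10752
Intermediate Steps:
Y(O) = 16
E(Z) = 32*Z (E(Z) = (Z + Z)*16 = (2*Z)*16 = 32*Z)
(g(3, 14) + 184)*E(D) = (-16 + 184)*(32*(-2)) = 168*(-64) = -10752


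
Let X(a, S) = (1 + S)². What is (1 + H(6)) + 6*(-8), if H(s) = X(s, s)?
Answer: 2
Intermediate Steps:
H(s) = (1 + s)²
(1 + H(6)) + 6*(-8) = (1 + (1 + 6)²) + 6*(-8) = (1 + 7²) - 48 = (1 + 49) - 48 = 50 - 48 = 2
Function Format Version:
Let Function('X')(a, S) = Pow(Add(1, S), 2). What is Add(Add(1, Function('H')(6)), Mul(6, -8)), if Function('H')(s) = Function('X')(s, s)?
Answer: 2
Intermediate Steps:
Function('H')(s) = Pow(Add(1, s), 2)
Add(Add(1, Function('H')(6)), Mul(6, -8)) = Add(Add(1, Pow(Add(1, 6), 2)), Mul(6, -8)) = Add(Add(1, Pow(7, 2)), -48) = Add(Add(1, 49), -48) = Add(50, -48) = 2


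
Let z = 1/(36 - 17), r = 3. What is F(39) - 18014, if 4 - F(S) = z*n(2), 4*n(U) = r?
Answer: -1368763/76 ≈ -18010.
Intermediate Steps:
n(U) = 3/4 (n(U) = (1/4)*3 = 3/4)
z = 1/19 ≈ 0.052632
F(S) = 301/76 (F(S) = 4 - 3/(19*4) = 4 - 1*3/76 = 4 - 3/76 = 301/76)
F(39) - 18014 = 301/76 - 18014 = -1368763/76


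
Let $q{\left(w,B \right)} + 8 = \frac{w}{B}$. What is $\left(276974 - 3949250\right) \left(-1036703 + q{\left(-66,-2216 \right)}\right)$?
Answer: $\frac{1054563601717095}{277} \approx 3.8071 \cdot 10^{12}$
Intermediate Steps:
$q{\left(w,B \right)} = -8 + \frac{w}{B}$
$\left(276974 - 3949250\right) \left(-1036703 + q{\left(-66,-2216 \right)}\right) = \left(276974 - 3949250\right) \left(-1036703 - \left(8 + \frac{66}{-2216}\right)\right) = - 3672276 \left(-1036703 - \frac{8831}{1108}\right) = \left(-3672276\right) \left(- \frac{1148675755}{1108}\right) = \frac{1054563601717095}{277}$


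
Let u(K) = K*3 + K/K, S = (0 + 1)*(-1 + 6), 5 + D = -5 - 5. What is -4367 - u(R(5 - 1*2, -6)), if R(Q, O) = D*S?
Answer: -4143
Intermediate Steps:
D = -15 (D = -5 + (-5 - 5) = -5 - 10 = -15)
S = 5 (S = 1*5 = 5)
R(Q, O) = -75 (R(Q, O) = -15*5 = -75)
u(K) = 1 + 3*K (u(K) = 3*K + 1 = 1 + 3*K)
-4367 - u(R(5 - 1*2, -6)) = -4367 - (1 + 3*(-75)) = -4367 - (1 - 225) = -4367 - 1*(-224) = -4367 + 224 = -4143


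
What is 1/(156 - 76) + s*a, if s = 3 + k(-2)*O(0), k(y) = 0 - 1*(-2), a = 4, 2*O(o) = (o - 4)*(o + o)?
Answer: 961/80 ≈ 12.012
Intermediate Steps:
O(o) = o*(-4 + o) (O(o) = ((o - 4)*(o + o))/2 = ((-4 + o)*(2*o))/2 = (2*o*(-4 + o))/2 = o*(-4 + o))
k(y) = 2 (k(y) = 0 + 2 = 2)
s = 3 (s = 3 + 2*(0*(-4 + 0)) = 3 + 2*(0*(-4)) = 3 + 2*0 = 3 + 0 = 3)
1/(156 - 76) + s*a = 1/(156 - 76) + 3*4 = 1/80 + 12 = 961/80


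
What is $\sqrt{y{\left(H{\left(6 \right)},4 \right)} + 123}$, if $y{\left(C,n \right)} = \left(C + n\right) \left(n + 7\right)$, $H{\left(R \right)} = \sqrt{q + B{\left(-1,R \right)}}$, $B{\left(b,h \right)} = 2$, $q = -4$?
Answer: $\sqrt{167 + 11 i \sqrt{2}} \approx 12.937 + 0.60124 i$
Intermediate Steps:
$H{\left(R \right)} = i \sqrt{2}$ ($H{\left(R \right)} = \sqrt{-4 + 2} = \sqrt{-2} = i \sqrt{2}$)
$y{\left(C,n \right)} = \left(7 + n\right) \left(C + n\right)$ ($y{\left(C,n \right)} = \left(C + n\right) \left(7 + n\right) = \left(7 + n\right) \left(C + n\right)$)
$\sqrt{y{\left(H{\left(6 \right)},4 \right)} + 123} = \sqrt{\left(4^{2} + 7 i \sqrt{2} + 7 \cdot 4 + i \sqrt{2} \cdot 4\right) + 123} = \sqrt{\left(16 + 7 i \sqrt{2} + 28 + 4 i \sqrt{2}\right) + 123} = \sqrt{\left(44 + 11 i \sqrt{2}\right) + 123} = \sqrt{167 + 11 i \sqrt{2}}$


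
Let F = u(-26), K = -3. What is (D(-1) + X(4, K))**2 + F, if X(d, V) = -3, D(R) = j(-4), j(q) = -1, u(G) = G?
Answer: -10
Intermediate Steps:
D(R) = -1
F = -26
(D(-1) + X(4, K))**2 + F = (-1 - 3)**2 - 26 = (-4)**2 - 26 = 16 - 26 = -10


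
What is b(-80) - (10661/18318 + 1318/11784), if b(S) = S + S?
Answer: -963535063/5996092 ≈ -160.69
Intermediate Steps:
b(S) = 2*S
b(-80) - (10661/18318 + 1318/11784) = 2*(-80) - (10661/18318 + 1318/11784) = -160 - (10661*(1/18318) + 1318*(1/11784)) = -160 - (10661/18318 + 659/5892) = -160 - 1*4160343/5996092 = -160 - 4160343/5996092 = -963535063/5996092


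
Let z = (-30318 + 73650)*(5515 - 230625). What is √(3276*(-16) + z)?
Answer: 2*I*√2438629734 ≈ 98765.0*I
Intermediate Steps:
z = -9754466520 (z = 43332*(-225110) = -9754466520)
√(3276*(-16) + z) = √(3276*(-16) - 9754466520) = √(-52416 - 9754466520) = √(-9754518936) = 2*I*√2438629734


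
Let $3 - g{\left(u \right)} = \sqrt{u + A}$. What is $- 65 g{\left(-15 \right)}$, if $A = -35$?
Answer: $-195 + 325 i \sqrt{2} \approx -195.0 + 459.62 i$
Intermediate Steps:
$g{\left(u \right)} = 3 - \sqrt{-35 + u}$ ($g{\left(u \right)} = 3 - \sqrt{u - 35} = 3 - \sqrt{-35 + u}$)
$- 65 g{\left(-15 \right)} = - 65 \left(3 - \sqrt{-35 - 15}\right) = - 65 \left(3 - \sqrt{-50}\right) = - 65 \left(3 - 5 i \sqrt{2}\right) = -195 + 325 i \sqrt{2}$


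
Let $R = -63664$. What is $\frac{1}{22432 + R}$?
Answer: $- \frac{1}{41232} \approx -2.4253 \cdot 10^{-5}$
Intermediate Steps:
$\frac{1}{22432 + R} = \frac{1}{22432 - 63664} = \frac{1}{-41232} = - \frac{1}{41232}$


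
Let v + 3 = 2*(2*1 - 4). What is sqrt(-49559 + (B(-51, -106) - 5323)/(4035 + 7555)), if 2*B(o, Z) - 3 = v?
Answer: I*sqrt(266289120986)/2318 ≈ 222.62*I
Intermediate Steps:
v = -7 (v = -3 + 2*(2*1 - 4) = -3 + 2*(2 - 4) = -3 + 2*(-2) = -3 - 4 = -7)
B(o, Z) = -2 (B(o, Z) = 3/2 + (1/2)*(-7) = 3/2 - 7/2 = -2)
sqrt(-49559 + (B(-51, -106) - 5323)/(4035 + 7555)) = sqrt(-49559 + (-2 - 5323)/(4035 + 7555)) = sqrt(-49559 - 5325/11590) = sqrt(-49559 - 5325*1/11590) = sqrt(-49559 - 1065/2318) = sqrt(-114878827/2318) = I*sqrt(266289120986)/2318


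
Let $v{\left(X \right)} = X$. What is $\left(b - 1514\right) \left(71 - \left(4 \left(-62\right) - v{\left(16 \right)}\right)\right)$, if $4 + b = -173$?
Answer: $-566485$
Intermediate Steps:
$b = -177$ ($b = -4 - 173 = -177$)
$\left(b - 1514\right) \left(71 - \left(4 \left(-62\right) - v{\left(16 \right)}\right)\right) = \left(-177 - 1514\right) \left(71 - \left(4 \left(-62\right) - 16\right)\right) = - 1691 \left(71 - \left(-248 - 16\right)\right) = - 1691 \left(71 - -264\right) = - 1691 \left(71 + 264\right) = \left(-1691\right) 335 = -566485$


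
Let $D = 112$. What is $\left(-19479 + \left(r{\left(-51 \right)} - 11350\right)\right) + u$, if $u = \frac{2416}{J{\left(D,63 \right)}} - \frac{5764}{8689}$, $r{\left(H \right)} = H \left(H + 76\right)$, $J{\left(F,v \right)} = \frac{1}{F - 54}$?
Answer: $\frac{938614772}{8689} \approx 1.0802 \cdot 10^{5}$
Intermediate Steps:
$J{\left(F,v \right)} = \frac{1}{-54 + F}$
$r{\left(H \right)} = H \left(76 + H\right)$
$u = \frac{1217566428}{8689}$ ($u = \frac{2416}{\frac{1}{-54 + 112}} - \frac{5764}{8689} = \frac{2416}{\frac{1}{58}} - \frac{5764}{8689} = 2416 \frac{1}{\frac{1}{58}} - \frac{5764}{8689} = 2416 \cdot 58 - \frac{5764}{8689} = 140128 - \frac{5764}{8689} = \frac{1217566428}{8689} \approx 1.4013 \cdot 10^{5}$)
$\left(-19479 + \left(r{\left(-51 \right)} - 11350\right)\right) + u = \left(-19479 - \left(11350 + 51 \left(76 - 51\right)\right)\right) + \frac{1217566428}{8689} = \left(-19479 - 12625\right) + \frac{1217566428}{8689} = -32104 + \frac{1217566428}{8689} = \frac{938614772}{8689}$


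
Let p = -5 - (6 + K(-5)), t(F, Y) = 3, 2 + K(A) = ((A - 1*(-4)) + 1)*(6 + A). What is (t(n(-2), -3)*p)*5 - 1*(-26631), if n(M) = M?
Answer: 26496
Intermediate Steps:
K(A) = -2 + (5 + A)*(6 + A) (K(A) = -2 + ((A - 1*(-4)) + 1)*(6 + A) = -2 + ((A + 4) + 1)*(6 + A) = -2 + ((4 + A) + 1)*(6 + A) = -2 + (5 + A)*(6 + A))
p = -9 (p = -5 - (6 + (28 + (-5)² + 11*(-5))) = -5 - (6 + (28 + 25 - 55)) = -5 - (6 - 2) = -5 - 1*4 = -5 - 4 = -9)
(t(n(-2), -3)*p)*5 - 1*(-26631) = (3*(-9))*5 - 1*(-26631) = -27*5 + 26631 = -135 + 26631 = 26496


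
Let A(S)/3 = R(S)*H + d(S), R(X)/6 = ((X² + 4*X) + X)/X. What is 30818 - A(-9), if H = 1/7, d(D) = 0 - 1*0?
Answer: 215798/7 ≈ 30828.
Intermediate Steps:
d(D) = 0 (d(D) = 0 + 0 = 0)
R(X) = 6*(X² + 5*X)/X (R(X) = 6*(((X² + 4*X) + X)/X) = 6*((X² + 5*X)/X) = 6*(X² + 5*X)/X)
H = ⅐ ≈ 0.14286
A(S) = 90/7 + 18*S/7 (A(S) = 3*((30 + 6*S)*(⅐) + 0) = 3*((30/7 + 6*S/7) + 0) = 3*(30/7 + 6*S/7) = 90/7 + 18*S/7)
30818 - A(-9) = 30818 - (90/7 + (18/7)*(-9)) = 30818 - (90/7 - 162/7) = 30818 - 1*(-72/7) = 30818 + 72/7 = 215798/7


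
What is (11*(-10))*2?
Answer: -220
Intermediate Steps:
(11*(-10))*2 = -110*2 = -220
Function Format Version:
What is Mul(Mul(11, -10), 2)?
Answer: -220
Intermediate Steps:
Mul(Mul(11, -10), 2) = Mul(-110, 2) = -220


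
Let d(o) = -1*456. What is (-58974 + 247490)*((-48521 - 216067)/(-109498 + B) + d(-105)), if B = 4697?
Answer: -8959160312688/104801 ≈ -8.5487e+7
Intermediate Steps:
d(o) = -456
(-58974 + 247490)*((-48521 - 216067)/(-109498 + B) + d(-105)) = (-58974 + 247490)*((-48521 - 216067)/(-109498 + 4697) - 456) = 188516*(-264588/(-104801) - 456) = 188516*(-264588*(-1/104801) - 456) = 188516*(264588/104801 - 456) = 188516*(-47524668/104801) = -8959160312688/104801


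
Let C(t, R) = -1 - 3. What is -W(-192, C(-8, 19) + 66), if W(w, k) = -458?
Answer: 458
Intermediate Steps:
C(t, R) = -4
-W(-192, C(-8, 19) + 66) = -1*(-458) = 458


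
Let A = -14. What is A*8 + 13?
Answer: -99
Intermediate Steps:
A*8 + 13 = -14*8 + 13 = -112 + 13 = -99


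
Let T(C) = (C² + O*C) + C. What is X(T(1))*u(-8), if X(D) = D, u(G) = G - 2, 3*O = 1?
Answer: -70/3 ≈ -23.333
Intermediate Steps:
O = ⅓ (O = (⅓)*1 = ⅓ ≈ 0.33333)
T(C) = C² + 4*C/3 (T(C) = (C² + C/3) + C = C² + 4*C/3)
u(G) = -2 + G
X(T(1))*u(-8) = ((⅓)*1*(4 + 3*1))*(-2 - 8) = ((⅓)*1*(4 + 3))*(-10) = ((⅓)*1*7)*(-10) = (7/3)*(-10) = -70/3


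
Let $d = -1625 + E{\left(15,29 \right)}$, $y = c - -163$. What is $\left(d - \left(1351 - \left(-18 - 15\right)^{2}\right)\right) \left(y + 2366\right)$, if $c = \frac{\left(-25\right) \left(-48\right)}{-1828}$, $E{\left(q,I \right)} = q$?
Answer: $- \frac{2163008016}{457} \approx -4.7331 \cdot 10^{6}$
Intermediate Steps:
$c = - \frac{300}{457}$ ($c = 1200 \left(- \frac{1}{1828}\right) = - \frac{300}{457} \approx -0.65646$)
$y = \frac{74191}{457}$ ($y = - \frac{300}{457} - -163 = - \frac{300}{457} + 163 = \frac{74191}{457} \approx 162.34$)
$d = -1610$ ($d = -1625 + 15 = -1610$)
$\left(d - \left(1351 - \left(-18 - 15\right)^{2}\right)\right) \left(y + 2366\right) = \left(-1610 - \left(1351 - \left(-18 - 15\right)^{2}\right)\right) \left(\frac{74191}{457} + 2366\right) = \left(-1610 - \left(1351 - \left(-33\right)^{2}\right)\right) \frac{1155453}{457} = \left(-1610 + \left(-1351 + 1089\right)\right) \frac{1155453}{457} = \left(-1610 - 262\right) \frac{1155453}{457} = \left(-1872\right) \frac{1155453}{457} = - \frac{2163008016}{457}$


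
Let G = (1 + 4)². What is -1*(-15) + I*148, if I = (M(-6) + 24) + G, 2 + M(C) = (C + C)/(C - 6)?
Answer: 7119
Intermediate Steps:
G = 25 (G = 5² = 25)
M(C) = -2 + 2*C/(-6 + C) (M(C) = -2 + (C + C)/(C - 6) = -2 + (2*C)/(-6 + C) = -2 + 2*C/(-6 + C))
I = 48 (I = (12/(-6 - 6) + 24) + 25 = (12/(-12) + 24) + 25 = (12*(-1/12) + 24) + 25 = (-1 + 24) + 25 = 23 + 25 = 48)
-1*(-15) + I*148 = -1*(-15) + 48*148 = 15 + 7104 = 7119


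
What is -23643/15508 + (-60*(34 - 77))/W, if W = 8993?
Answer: -172610859/139463444 ≈ -1.2377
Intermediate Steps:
-23643/15508 + (-60*(34 - 77))/W = -23643/15508 - 60*(34 - 77)/8993 = -23643*1/15508 - 60*(-43)*(1/8993) = -23643/15508 + 2580*(1/8993) = -23643/15508 + 2580/8993 = -172610859/139463444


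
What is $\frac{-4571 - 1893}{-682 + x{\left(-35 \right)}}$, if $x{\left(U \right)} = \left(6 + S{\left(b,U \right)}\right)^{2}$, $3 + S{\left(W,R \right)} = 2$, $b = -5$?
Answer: $\frac{6464}{657} \approx 9.8387$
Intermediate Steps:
$S{\left(W,R \right)} = -1$ ($S{\left(W,R \right)} = -3 + 2 = -1$)
$x{\left(U \right)} = 25$ ($x{\left(U \right)} = \left(6 - 1\right)^{2} = 5^{2} = 25$)
$\frac{-4571 - 1893}{-682 + x{\left(-35 \right)}} = \frac{-4571 - 1893}{-682 + 25} = - \frac{6464}{-657} = \left(-6464\right) \left(- \frac{1}{657}\right) = \frac{6464}{657}$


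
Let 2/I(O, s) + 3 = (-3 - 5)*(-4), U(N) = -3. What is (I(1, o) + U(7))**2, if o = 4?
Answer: 7225/841 ≈ 8.5910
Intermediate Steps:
I(O, s) = 2/29 (I(O, s) = 2/(-3 + (-3 - 5)*(-4)) = 2/(-3 - 8*(-4)) = 2/(-3 + 32) = 2/29)
(I(1, o) + U(7))**2 = (2/29 - 3)**2 = (-85/29)**2 = 7225/841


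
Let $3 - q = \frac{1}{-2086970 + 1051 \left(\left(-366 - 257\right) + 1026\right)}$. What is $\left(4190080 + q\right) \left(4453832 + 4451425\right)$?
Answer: $\frac{62068352642425318284}{1663417} \approx 3.7314 \cdot 10^{13}$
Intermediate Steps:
$q = \frac{4990252}{1663417}$ ($q = 3 - \frac{1}{-2086970 + 1051 \left(\left(-366 - 257\right) + 1026\right)} = 3 - \frac{1}{-2086970 + 1051 \left(-623 + 1026\right)} = 3 - \frac{1}{-2086970 + 1051 \cdot 403} = 3 - \frac{1}{-2086970 + 423553} = 3 - \frac{1}{-1663417} = 3 - - \frac{1}{1663417} = 3 + \frac{1}{1663417} = \frac{4990252}{1663417} \approx 3.0$)
$\left(4190080 + q\right) \left(4453832 + 4451425\right) = \left(4190080 + \frac{4990252}{1663417}\right) \left(4453832 + 4451425\right) = \frac{6969855293612}{1663417} \cdot 8905257 = \frac{62068352642425318284}{1663417}$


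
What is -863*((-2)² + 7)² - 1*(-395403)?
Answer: 290980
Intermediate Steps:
-863*((-2)² + 7)² - 1*(-395403) = -863*(4 + 7)² + 395403 = -863*11² + 395403 = -863*121 + 395403 = -104423 + 395403 = 290980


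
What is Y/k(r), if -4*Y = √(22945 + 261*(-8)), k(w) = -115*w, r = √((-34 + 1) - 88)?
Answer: -I*√20857/5060 ≈ -0.028541*I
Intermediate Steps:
r = 11*I (r = √(-33 - 88) = √(-121) = 11*I ≈ 11.0*I)
Y = -√20857/4 (Y = -√(22945 + 261*(-8))/4 = -√(22945 - 2088)/4 = -√20857/4 ≈ -36.105)
Y/k(r) = (-√20857/4)/((-1265*I)) = (-√20857/4)*(I/1265) = -I*√20857/5060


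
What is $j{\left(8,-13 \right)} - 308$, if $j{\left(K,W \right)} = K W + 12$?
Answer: $-400$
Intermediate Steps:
$j{\left(K,W \right)} = 12 + K W$
$j{\left(8,-13 \right)} - 308 = \left(12 + 8 \left(-13\right)\right) - 308 = \left(12 - 104\right) - 308 = -92 - 308 = -400$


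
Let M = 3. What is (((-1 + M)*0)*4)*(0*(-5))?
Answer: 0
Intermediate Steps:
(((-1 + M)*0)*4)*(0*(-5)) = (((-1 + 3)*0)*4)*(0*(-5)) = ((2*0)*4)*0 = (0*4)*0 = 0*0 = 0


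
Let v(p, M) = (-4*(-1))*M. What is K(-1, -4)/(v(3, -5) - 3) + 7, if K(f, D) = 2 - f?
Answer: 158/23 ≈ 6.8696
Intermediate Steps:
v(p, M) = 4*M
K(-1, -4)/(v(3, -5) - 3) + 7 = (2 - 1*(-1))/(4*(-5) - 3) + 7 = (2 + 1)/(-20 - 3) + 7 = 3/(-23) + 7 = -1/23*3 + 7 = -3/23 + 7 = 158/23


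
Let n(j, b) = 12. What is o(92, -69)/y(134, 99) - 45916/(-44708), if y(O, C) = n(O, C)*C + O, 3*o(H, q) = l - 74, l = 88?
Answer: 22841096/22163991 ≈ 1.0306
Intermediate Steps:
o(H, q) = 14/3 (o(H, q) = (88 - 74)/3 = (1/3)*14 = 14/3)
y(O, C) = O + 12*C (y(O, C) = 12*C + O = O + 12*C)
o(92, -69)/y(134, 99) - 45916/(-44708) = 14/(3*(134 + 12*99)) - 45916/(-44708) = 14/(3*(134 + 1188)) - 45916*(-1/44708) = (14/3)/1322 + 11479/11177 = (14/3)*(1/1322) + 11479/11177 = 7/1983 + 11479/11177 = 22841096/22163991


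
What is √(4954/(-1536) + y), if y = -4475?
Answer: I*√10317831/48 ≈ 66.92*I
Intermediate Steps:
√(4954/(-1536) + y) = √(4954/(-1536) - 4475) = √(4954*(-1/1536) - 4475) = √(-2477/768 - 4475) = √(-3439277/768) = I*√10317831/48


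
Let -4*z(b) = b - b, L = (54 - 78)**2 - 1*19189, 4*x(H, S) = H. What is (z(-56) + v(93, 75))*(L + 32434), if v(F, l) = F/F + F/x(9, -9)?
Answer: 585089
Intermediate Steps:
x(H, S) = H/4
v(F, l) = 1 + 4*F/9 (v(F, l) = F/F + F/(((1/4)*9)) = 1 + F/(9/4) = 1 + F*(4/9) = 1 + 4*F/9)
L = -18613 (L = (-24)**2 - 19189 = 576 - 19189 = -18613)
z(b) = 0 (z(b) = -(b - b)/4 = -1/4*0 = 0)
(z(-56) + v(93, 75))*(L + 32434) = (0 + (1 + (4/9)*93))*(-18613 + 32434) = (0 + (1 + 124/3))*13821 = (0 + 127/3)*13821 = (127/3)*13821 = 585089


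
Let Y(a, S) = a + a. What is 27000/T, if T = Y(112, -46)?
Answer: 3375/28 ≈ 120.54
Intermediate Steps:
Y(a, S) = 2*a
T = 224 (T = 2*112 = 224)
27000/T = 27000/224 = 27000*(1/224) = 3375/28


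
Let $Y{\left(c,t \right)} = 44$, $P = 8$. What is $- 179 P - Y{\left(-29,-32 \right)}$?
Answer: $-1476$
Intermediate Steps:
$- 179 P - Y{\left(-29,-32 \right)} = \left(-179\right) 8 - 44 = -1432 - 44 = -1476$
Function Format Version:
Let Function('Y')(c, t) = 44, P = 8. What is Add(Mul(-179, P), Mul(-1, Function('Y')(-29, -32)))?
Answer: -1476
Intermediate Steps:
Add(Mul(-179, P), Mul(-1, Function('Y')(-29, -32))) = Add(Mul(-179, 8), Mul(-1, 44)) = Add(-1432, -44) = -1476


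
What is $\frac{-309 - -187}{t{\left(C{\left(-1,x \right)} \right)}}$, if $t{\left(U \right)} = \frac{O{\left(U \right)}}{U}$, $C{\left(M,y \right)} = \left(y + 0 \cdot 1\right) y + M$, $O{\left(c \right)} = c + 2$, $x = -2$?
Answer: $- \frac{366}{5} \approx -73.2$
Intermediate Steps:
$O{\left(c \right)} = 2 + c$
$C{\left(M,y \right)} = M + y^{2}$ ($C{\left(M,y \right)} = \left(y + 0\right) y + M = y y + M = y^{2} + M = M + y^{2}$)
$t{\left(U \right)} = \frac{2 + U}{U}$
$\frac{-309 - -187}{t{\left(C{\left(-1,x \right)} \right)}} = \frac{-309 - -187}{\frac{1}{-1 + \left(-2\right)^{2}} \left(2 - \left(1 - \left(-2\right)^{2}\right)\right)} = \frac{-309 + 187}{\frac{1}{-1 + 4} \left(2 + \left(-1 + 4\right)\right)} = - \frac{122}{\frac{1}{3} \left(2 + 3\right)} = - \frac{122}{\frac{1}{3} \cdot 5} = - \frac{122}{\frac{5}{3}} = \left(-122\right) \frac{3}{5} = - \frac{366}{5}$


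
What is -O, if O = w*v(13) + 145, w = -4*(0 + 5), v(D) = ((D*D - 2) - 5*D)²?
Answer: 207935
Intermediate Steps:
v(D) = (-2 + D² - 5*D)² (v(D) = ((D² - 2) - 5*D)² = ((-2 + D²) - 5*D)² = (-2 + D² - 5*D)²)
w = -20 (w = -4*5 = -20)
O = -207935 (O = -20*(2 - 1*13² + 5*13)² + 145 = -20*(2 - 1*169 + 65)² + 145 = -20*(2 - 169 + 65)² + 145 = -20*(-102)² + 145 = -20*10404 + 145 = -208080 + 145 = -207935)
-O = -1*(-207935) = 207935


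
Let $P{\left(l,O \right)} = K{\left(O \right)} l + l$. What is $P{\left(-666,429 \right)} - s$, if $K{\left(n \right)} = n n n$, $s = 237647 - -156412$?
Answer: $-52583484999$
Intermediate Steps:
$s = 394059$ ($s = 237647 + 156412 = 394059$)
$K{\left(n \right)} = n^{3}$ ($K{\left(n \right)} = n^{2} n = n^{3}$)
$P{\left(l,O \right)} = l + l O^{3}$ ($P{\left(l,O \right)} = O^{3} l + l = l O^{3} + l = l + l O^{3}$)
$P{\left(-666,429 \right)} - s = - 666 \left(1 + 429^{3}\right) - 394059 = - 666 \left(1 + 78953589\right) - 394059 = \left(-666\right) 78953590 - 394059 = -52583090940 - 394059 = -52583484999$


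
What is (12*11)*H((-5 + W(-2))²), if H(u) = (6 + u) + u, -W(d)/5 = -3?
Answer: 27192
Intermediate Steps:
W(d) = 15 (W(d) = -5*(-3) = 15)
H(u) = 6 + 2*u
(12*11)*H((-5 + W(-2))²) = (12*11)*(6 + 2*(-5 + 15)²) = 132*(6 + 2*10²) = 132*(6 + 2*100) = 132*(6 + 200) = 132*206 = 27192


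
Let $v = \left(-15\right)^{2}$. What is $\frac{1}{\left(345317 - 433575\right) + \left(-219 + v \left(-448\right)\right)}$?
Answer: $- \frac{1}{189277} \approx -5.2833 \cdot 10^{-6}$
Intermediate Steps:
$v = 225$
$\frac{1}{\left(345317 - 433575\right) + \left(-219 + v \left(-448\right)\right)} = \frac{1}{\left(345317 - 433575\right) + \left(-219 + 225 \left(-448\right)\right)} = \frac{1}{-88258 - 101019} = \frac{1}{-189277} = - \frac{1}{189277}$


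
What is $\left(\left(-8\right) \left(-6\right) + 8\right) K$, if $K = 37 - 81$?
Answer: $-2464$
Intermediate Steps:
$K = -44$
$\left(\left(-8\right) \left(-6\right) + 8\right) K = \left(\left(-8\right) \left(-6\right) + 8\right) \left(-44\right) = \left(48 + 8\right) \left(-44\right) = 56 \left(-44\right) = -2464$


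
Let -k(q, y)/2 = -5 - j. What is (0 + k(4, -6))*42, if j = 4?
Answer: 756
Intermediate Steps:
k(q, y) = 18 (k(q, y) = -2*(-5 - 1*4) = -2*(-5 - 4) = -2*(-9) = 18)
(0 + k(4, -6))*42 = (0 + 18)*42 = 18*42 = 756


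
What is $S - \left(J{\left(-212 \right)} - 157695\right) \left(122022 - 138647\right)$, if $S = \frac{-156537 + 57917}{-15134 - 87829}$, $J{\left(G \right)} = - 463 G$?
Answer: $- \frac{101916471099005}{102963} \approx -9.8984 \cdot 10^{8}$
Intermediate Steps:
$S = \frac{98620}{102963}$ ($S = - \frac{98620}{-102963} = \left(-98620\right) \left(- \frac{1}{102963}\right) = \frac{98620}{102963} \approx 0.95782$)
$S - \left(J{\left(-212 \right)} - 157695\right) \left(122022 - 138647\right) = \frac{98620}{102963} - \left(\left(-463\right) \left(-212\right) - 157695\right) \left(122022 - 138647\right) = \frac{98620}{102963} - \left(98156 - 157695\right) \left(-16625\right) = \frac{98620}{102963} - \left(-59539\right) \left(-16625\right) = \frac{98620}{102963} - 989835875 = - \frac{101916471099005}{102963}$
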